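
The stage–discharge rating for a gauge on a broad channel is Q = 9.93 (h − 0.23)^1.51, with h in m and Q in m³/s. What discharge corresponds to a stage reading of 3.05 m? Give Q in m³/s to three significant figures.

Q = 9.93 × (3.05 − 0.23)^1.51 = 9.93 × 2.82^1.51 = 47.51 m³/s

47.5 m³/s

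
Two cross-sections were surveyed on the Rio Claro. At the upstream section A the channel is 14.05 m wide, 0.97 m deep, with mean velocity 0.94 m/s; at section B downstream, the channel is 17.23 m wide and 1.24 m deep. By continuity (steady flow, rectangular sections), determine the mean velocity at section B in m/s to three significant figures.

0.600 m/s

Q = A₁V₁ = (14.05×0.97) × 0.94 = 12.81 m³/s
A₂ = 17.23 × 1.24 = 21.37 m²
V₂ = Q/A₂ = 12.81/21.37 = 0.5996 m/s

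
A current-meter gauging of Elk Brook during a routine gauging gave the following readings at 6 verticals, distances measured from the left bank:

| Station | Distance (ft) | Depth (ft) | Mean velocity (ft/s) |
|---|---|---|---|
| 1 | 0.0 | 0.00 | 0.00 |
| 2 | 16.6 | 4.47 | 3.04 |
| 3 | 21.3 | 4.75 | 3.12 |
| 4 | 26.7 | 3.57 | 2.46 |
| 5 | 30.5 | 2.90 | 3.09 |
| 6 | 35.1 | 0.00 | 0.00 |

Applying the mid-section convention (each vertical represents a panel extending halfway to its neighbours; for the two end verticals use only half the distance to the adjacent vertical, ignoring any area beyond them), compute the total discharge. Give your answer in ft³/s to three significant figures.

w_2 = (21.3 − 0.0)/2 = 10.65 ft; q_2 = 3.04 × 4.47 × 10.65 = 144.7 ft³/s
w_3 = (26.7 − 16.6)/2 = 5.05 ft; q_3 = 3.12 × 4.75 × 5.05 = 74.84 ft³/s
w_4 = (30.5 − 21.3)/2 = 4.6 ft; q_4 = 2.46 × 3.57 × 4.6 = 40.40 ft³/s
w_5 = (35.1 − 26.7)/2 = 4.2 ft; q_5 = 3.09 × 2.90 × 4.2 = 37.64 ft³/s
Stations 1, 6 contribute zero (depth or velocity is 0).
Q = Σ qᵢ = 297.6 ft³/s

298 ft³/s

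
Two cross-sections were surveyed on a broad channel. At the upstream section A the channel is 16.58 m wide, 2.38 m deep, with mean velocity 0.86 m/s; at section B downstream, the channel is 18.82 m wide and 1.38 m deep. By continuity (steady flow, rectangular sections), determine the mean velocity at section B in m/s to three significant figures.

1.31 m/s

Q = A₁V₁ = (16.58×2.38) × 0.86 = 33.94 m³/s
A₂ = 18.82 × 1.38 = 25.97 m²
V₂ = Q/A₂ = 33.94/25.97 = 1.307 m/s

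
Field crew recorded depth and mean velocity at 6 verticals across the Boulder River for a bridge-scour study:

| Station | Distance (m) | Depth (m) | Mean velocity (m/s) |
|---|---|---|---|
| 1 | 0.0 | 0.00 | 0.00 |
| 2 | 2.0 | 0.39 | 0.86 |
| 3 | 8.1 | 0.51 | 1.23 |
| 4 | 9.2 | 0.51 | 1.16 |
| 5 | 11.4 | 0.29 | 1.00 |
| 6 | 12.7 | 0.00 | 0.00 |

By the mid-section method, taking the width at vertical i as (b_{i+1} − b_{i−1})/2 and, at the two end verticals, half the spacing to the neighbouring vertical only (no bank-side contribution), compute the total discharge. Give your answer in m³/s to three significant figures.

w_2 = (8.1 − 0.0)/2 = 4.05 m; q_2 = 0.86 × 0.39 × 4.05 = 1.358 m³/s
w_3 = (9.2 − 2.0)/2 = 3.6 m; q_3 = 1.23 × 0.51 × 3.6 = 2.258 m³/s
w_4 = (11.4 − 8.1)/2 = 1.65 m; q_4 = 1.16 × 0.51 × 1.65 = 0.9761 m³/s
w_5 = (12.7 − 9.2)/2 = 1.75 m; q_5 = 1.00 × 0.29 × 1.75 = 0.5075 m³/s
Stations 1, 6 contribute zero (depth or velocity is 0).
Q = Σ qᵢ = 5.100 m³/s

5.10 m³/s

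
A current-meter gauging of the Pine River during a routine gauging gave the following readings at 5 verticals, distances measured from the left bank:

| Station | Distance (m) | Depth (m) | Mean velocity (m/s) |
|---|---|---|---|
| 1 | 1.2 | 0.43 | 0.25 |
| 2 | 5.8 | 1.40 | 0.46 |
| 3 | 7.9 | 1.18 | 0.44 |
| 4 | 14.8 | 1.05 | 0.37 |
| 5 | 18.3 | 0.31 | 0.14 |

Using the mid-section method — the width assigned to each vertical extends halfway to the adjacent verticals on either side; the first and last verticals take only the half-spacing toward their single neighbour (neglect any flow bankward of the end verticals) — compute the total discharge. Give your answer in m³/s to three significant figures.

6.84 m³/s

w_1 = (5.8 − 1.2)/2 = 2.3 m; q_1 = 0.25 × 0.43 × 2.3 = 0.2473 m³/s
w_2 = (7.9 − 1.2)/2 = 3.35 m; q_2 = 0.46 × 1.40 × 3.35 = 2.157 m³/s
w_3 = (14.8 − 5.8)/2 = 4.5 m; q_3 = 0.44 × 1.18 × 4.5 = 2.336 m³/s
w_4 = (18.3 − 7.9)/2 = 5.2 m; q_4 = 0.37 × 1.05 × 5.2 = 2.020 m³/s
w_5 = (18.3 − 14.8)/2 = 1.75 m; q_5 = 0.14 × 0.31 × 1.75 = 0.07595 m³/s
Q = Σ qᵢ = 6.837 m³/s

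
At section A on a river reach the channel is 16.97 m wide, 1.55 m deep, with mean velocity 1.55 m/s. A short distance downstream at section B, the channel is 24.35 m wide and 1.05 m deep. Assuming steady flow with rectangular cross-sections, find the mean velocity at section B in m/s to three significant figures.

1.59 m/s

Q = A₁V₁ = (16.97×1.55) × 1.55 = 40.77 m³/s
A₂ = 24.35 × 1.05 = 25.57 m²
V₂ = Q/A₂ = 40.77/25.57 = 1.595 m/s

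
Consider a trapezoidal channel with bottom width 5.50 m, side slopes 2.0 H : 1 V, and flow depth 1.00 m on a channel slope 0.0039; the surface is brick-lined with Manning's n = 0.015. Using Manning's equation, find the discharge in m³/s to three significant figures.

A = (b + z·y)·y = (5.50 + 2.0×1.00)×1.00 = 7.500 m²
P = b + 2y√(1+z²) = 5.50 + 2×1.00×√(1+2.0²) = 9.972 m
R = A/P = 7.500/9.972 = 0.7521 m
Q = (1/n)·A·R^(2/3)·S^(1/2) = (1/0.015) × 7.500 × 0.7521^(2/3) × 0.0039^(1/2) = 25.82 m³/s

25.8 m³/s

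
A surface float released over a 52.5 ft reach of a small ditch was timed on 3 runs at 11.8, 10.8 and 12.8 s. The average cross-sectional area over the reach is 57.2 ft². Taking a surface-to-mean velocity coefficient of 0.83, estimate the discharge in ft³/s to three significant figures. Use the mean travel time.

t̄ = (11.8 + 10.8 + 12.8) / 3 = 11.8 s
v_surface = L / t̄ = 52.5 / 11.8 = 4.449 ft/s
v_mean = 0.83 × 4.449 = 3.693 ft/s
Q = A × v_mean = 57.2 × 3.693 = 211.2 ft³/s

211 ft³/s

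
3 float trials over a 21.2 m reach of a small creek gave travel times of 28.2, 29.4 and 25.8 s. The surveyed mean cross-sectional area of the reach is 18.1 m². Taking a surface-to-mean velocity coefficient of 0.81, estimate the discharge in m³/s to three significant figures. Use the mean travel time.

11.2 m³/s

t̄ = (28.2 + 29.4 + 25.8) / 3 = 27.8 s
v_surface = L / t̄ = 21.2 / 27.8 = 0.7626 m/s
v_mean = 0.81 × 0.7626 = 0.6177 m/s
Q = A × v_mean = 18.1 × 0.6177 = 11.18 m³/s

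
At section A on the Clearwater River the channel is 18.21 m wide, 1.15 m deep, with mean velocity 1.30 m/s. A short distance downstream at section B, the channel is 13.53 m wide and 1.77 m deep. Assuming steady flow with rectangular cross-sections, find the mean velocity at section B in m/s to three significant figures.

Q = A₁V₁ = (18.21×1.15) × 1.30 = 27.22 m³/s
A₂ = 13.53 × 1.77 = 23.95 m²
V₂ = Q/A₂ = 27.22/23.95 = 1.137 m/s

1.14 m/s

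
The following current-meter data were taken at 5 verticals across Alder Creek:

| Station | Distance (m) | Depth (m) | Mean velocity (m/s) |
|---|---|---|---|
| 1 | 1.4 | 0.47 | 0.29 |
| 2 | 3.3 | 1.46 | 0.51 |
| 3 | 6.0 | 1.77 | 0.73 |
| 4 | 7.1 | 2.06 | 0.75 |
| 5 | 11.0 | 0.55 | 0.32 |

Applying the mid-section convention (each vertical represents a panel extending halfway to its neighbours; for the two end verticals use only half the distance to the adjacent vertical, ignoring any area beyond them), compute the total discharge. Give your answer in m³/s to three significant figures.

8.50 m³/s

w_1 = (3.3 − 1.4)/2 = 0.95 m; q_1 = 0.29 × 0.47 × 0.95 = 0.1295 m³/s
w_2 = (6.0 − 1.4)/2 = 2.3 m; q_2 = 0.51 × 1.46 × 2.3 = 1.713 m³/s
w_3 = (7.1 − 3.3)/2 = 1.9 m; q_3 = 0.73 × 1.77 × 1.9 = 2.455 m³/s
w_4 = (11.0 − 6.0)/2 = 2.5 m; q_4 = 0.75 × 2.06 × 2.5 = 3.863 m³/s
w_5 = (11.0 − 7.1)/2 = 1.95 m; q_5 = 0.32 × 0.55 × 1.95 = 0.3432 m³/s
Q = Σ qᵢ = 8.503 m³/s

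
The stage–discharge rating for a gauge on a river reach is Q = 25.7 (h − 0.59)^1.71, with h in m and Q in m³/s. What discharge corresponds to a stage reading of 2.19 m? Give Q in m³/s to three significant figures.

57.4 m³/s

Q = 25.7 × (2.19 − 0.59)^1.71 = 25.7 × 1.6^1.71 = 57.41 m³/s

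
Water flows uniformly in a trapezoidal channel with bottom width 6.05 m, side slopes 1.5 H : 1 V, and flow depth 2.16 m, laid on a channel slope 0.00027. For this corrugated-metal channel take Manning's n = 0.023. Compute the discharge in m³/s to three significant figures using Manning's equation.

A = (b + z·y)·y = (6.05 + 1.5×2.16)×2.16 = 20.07 m²
P = b + 2y√(1+z²) = 6.05 + 2×2.16×√(1+1.5²) = 13.84 m
R = A/P = 20.07/13.84 = 1.450 m
Q = (1/n)·A·R^(2/3)·S^(1/2) = (1/0.023) × 20.07 × 1.450^(2/3) × 0.00027^(1/2) = 18.37 m³/s

18.4 m³/s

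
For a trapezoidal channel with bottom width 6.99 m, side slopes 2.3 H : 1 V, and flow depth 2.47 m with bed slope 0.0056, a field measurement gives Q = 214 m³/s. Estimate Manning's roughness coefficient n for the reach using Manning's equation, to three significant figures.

0.0151

A = (b + z·y)·y = (6.99 + 2.3×2.47)×2.47 = 31.30 m²
P = b + 2y√(1+z²) = 6.99 + 2×2.47×√(1+2.3²) = 19.38 m
R = A/P = 31.30/19.38 = 1.615 m
n = (1/Q)·A·R^(2/3)·S^(1/2) = (1/214) × 31.30 × 1.377 × 0.07483 = 0.01506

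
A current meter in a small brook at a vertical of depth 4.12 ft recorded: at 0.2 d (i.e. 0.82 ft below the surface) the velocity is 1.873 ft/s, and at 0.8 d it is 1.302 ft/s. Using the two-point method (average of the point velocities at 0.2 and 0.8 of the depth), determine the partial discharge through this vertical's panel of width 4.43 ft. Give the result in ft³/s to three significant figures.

v̄ = (1.873 + 1.302) / 2 = 1.588 ft/s
q = v̄ × d × w = 1.588 × 4.12 × 4.43 = 28.97 ft³/s

29.0 ft³/s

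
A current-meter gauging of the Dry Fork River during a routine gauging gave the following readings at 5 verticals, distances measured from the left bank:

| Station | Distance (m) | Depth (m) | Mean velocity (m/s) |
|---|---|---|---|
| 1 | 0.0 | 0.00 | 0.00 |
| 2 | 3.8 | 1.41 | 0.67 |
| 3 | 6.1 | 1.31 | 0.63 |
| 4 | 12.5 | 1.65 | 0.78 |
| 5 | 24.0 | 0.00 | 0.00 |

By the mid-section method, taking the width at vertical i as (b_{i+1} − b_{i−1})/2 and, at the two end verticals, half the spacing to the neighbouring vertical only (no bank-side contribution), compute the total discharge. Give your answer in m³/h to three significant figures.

w_2 = (6.1 − 0.0)/2 = 3.05 m; q_2 = 0.67 × 1.41 × 3.05 = 2.881 m³/s
w_3 = (12.5 − 3.8)/2 = 4.35 m; q_3 = 0.63 × 1.31 × 4.35 = 3.590 m³/s
w_4 = (24.0 − 6.1)/2 = 8.95 m; q_4 = 0.78 × 1.65 × 8.95 = 11.52 m³/s
Stations 1, 5 contribute zero (depth or velocity is 0).
Q = Σ qᵢ = 17.99 m³/s
= 17.99 × 3600 = 64760 m³/h

64800 m³/h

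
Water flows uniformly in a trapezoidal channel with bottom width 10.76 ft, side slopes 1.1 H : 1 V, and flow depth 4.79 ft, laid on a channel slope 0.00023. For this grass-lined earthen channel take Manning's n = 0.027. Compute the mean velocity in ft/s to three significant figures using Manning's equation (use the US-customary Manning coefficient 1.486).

A = (b + z·y)·y = (10.76 + 1.1×4.79)×4.79 = 76.78 ft²
P = b + 2y√(1+z²) = 10.76 + 2×4.79×√(1+1.1²) = 25.00 ft
R = A/P = 76.78/25.00 = 3.071 ft
Q = (1.486/n)·A·R^(2/3)·S^(1/2) = (1.486/0.027) × 76.78 × 3.071^(2/3) × 0.00023^(1/2) = 135.4 ft³/s
V = Q/A = 135.4/76.78 = 1.763 ft/s

1.76 ft/s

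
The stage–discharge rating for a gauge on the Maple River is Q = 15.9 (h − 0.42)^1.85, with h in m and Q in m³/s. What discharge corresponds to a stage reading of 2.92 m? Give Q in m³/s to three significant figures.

Q = 15.9 × (2.92 − 0.42)^1.85 = 15.9 × 2.5^1.85 = 86.61 m³/s

86.6 m³/s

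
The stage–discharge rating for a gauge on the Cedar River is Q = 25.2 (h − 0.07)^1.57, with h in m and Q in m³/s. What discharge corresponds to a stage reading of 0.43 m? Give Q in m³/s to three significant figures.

5.07 m³/s

Q = 25.2 × (0.43 − 0.07)^1.57 = 25.2 × 0.36^1.57 = 5.068 m³/s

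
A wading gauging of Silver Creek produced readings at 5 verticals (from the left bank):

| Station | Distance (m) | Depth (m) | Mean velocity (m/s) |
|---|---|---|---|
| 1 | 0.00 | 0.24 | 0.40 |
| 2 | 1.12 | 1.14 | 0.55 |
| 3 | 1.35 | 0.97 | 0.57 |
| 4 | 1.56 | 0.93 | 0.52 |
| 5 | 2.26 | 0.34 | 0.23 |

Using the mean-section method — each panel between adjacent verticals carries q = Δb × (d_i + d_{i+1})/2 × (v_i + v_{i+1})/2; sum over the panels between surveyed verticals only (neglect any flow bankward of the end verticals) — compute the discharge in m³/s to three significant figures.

Panel 1-2: Δb = 1.12 m, d̄ = (0.24+1.14)/2 = 0.69, v̄ = (0.40+0.55)/2 = 0.475 → q = 1.12×0.69×0.475 = 0.3671 m³/s
Panel 2-3: Δb = 0.23 m, d̄ = (1.14+0.97)/2 = 1.055, v̄ = (0.55+0.57)/2 = 0.56 → q = 0.23×1.055×0.56 = 0.1359 m³/s
Panel 3-4: Δb = 0.21 m, d̄ = (0.97+0.93)/2 = 0.95, v̄ = (0.57+0.52)/2 = 0.545 → q = 0.21×0.95×0.545 = 0.1087 m³/s
Panel 4-5: Δb = 0.7 m, d̄ = (0.93+0.34)/2 = 0.635, v̄ = (0.52+0.23)/2 = 0.375 → q = 0.7×0.635×0.375 = 0.1667 m³/s
Q = Σ q = 0.7784 m³/s

0.778 m³/s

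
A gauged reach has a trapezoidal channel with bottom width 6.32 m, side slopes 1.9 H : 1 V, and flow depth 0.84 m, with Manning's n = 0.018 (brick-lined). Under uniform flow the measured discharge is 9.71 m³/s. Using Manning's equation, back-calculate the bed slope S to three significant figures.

0.00118

A = (b + z·y)·y = (6.32 + 1.9×0.84)×0.84 = 6.649 m²
P = b + 2y√(1+z²) = 6.32 + 2×0.84×√(1+1.9²) = 9.927 m
R = A/P = 6.649/9.927 = 0.6698 m
S = (Q·n / (1·A·R^(2/3)))² = (9.71×0.018 / (1×6.649×0.7656))² = 0.001179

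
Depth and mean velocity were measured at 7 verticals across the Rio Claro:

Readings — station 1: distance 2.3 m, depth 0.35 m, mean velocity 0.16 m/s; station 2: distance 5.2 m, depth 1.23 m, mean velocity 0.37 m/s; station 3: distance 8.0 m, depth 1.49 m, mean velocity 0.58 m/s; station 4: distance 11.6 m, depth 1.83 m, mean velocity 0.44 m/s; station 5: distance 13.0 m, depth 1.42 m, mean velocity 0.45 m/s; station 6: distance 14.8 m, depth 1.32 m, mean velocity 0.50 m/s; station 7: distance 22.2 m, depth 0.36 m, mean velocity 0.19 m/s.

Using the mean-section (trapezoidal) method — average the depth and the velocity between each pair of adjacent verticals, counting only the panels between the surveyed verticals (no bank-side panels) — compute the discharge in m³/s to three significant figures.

Panel 1-2: Δb = 2.9 m, d̄ = (0.35+1.23)/2 = 0.79, v̄ = (0.16+0.37)/2 = 0.265 → q = 2.9×0.79×0.265 = 0.6071 m³/s
Panel 2-3: Δb = 2.8 m, d̄ = (1.23+1.49)/2 = 1.36, v̄ = (0.37+0.58)/2 = 0.475 → q = 2.8×1.36×0.475 = 1.809 m³/s
Panel 3-4: Δb = 3.6 m, d̄ = (1.49+1.83)/2 = 1.66, v̄ = (0.58+0.44)/2 = 0.51 → q = 3.6×1.66×0.51 = 3.048 m³/s
Panel 4-5: Δb = 1.4 m, d̄ = (1.83+1.42)/2 = 1.625, v̄ = (0.44+0.45)/2 = 0.445 → q = 1.4×1.625×0.445 = 1.012 m³/s
Panel 5-6: Δb = 1.8 m, d̄ = (1.42+1.32)/2 = 1.37, v̄ = (0.45+0.50)/2 = 0.475 → q = 1.8×1.37×0.475 = 1.171 m³/s
Panel 6-7: Δb = 7.4 m, d̄ = (1.32+0.36)/2 = 0.84, v̄ = (0.50+0.19)/2 = 0.345 → q = 7.4×0.84×0.345 = 2.145 m³/s
Q = Σ q = 9.792 m³/s

9.79 m³/s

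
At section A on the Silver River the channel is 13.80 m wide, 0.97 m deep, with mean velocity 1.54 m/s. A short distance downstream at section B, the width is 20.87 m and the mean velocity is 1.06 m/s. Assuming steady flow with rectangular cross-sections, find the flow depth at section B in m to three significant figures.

0.932 m

Q = A₁V₁ = (13.80×0.97) × 1.54 = 20.61 m³/s
d₂ = Q/(b₂ V₂) = 20.61/(20.87×1.06) = 0.9318 m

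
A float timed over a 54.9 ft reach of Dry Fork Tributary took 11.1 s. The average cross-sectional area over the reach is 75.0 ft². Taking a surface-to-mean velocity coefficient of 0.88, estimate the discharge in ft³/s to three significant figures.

326 ft³/s

v_surface = L / t̄ = 54.9 / 11.1 = 4.946 ft/s
v_mean = 0.88 × 4.946 = 4.352 ft/s
Q = A × v_mean = 75.0 × 4.352 = 326.4 ft³/s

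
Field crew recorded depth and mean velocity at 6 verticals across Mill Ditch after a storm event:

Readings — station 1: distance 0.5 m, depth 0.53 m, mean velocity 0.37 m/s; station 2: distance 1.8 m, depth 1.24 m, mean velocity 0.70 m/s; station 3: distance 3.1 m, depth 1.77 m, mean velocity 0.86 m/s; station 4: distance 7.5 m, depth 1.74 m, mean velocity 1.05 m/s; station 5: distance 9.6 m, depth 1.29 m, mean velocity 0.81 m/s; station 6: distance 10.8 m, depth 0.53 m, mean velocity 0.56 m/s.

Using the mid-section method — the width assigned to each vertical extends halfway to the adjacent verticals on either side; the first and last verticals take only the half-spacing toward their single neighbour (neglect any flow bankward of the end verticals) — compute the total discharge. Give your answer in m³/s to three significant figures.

13.4 m³/s

w_1 = (1.8 − 0.5)/2 = 0.65 m; q_1 = 0.37 × 0.53 × 0.65 = 0.1275 m³/s
w_2 = (3.1 − 0.5)/2 = 1.3 m; q_2 = 0.70 × 1.24 × 1.3 = 1.128 m³/s
w_3 = (7.5 − 1.8)/2 = 2.85 m; q_3 = 0.86 × 1.77 × 2.85 = 4.338 m³/s
w_4 = (9.6 − 3.1)/2 = 3.25 m; q_4 = 1.05 × 1.74 × 3.25 = 5.938 m³/s
w_5 = (10.8 − 7.5)/2 = 1.65 m; q_5 = 0.81 × 1.29 × 1.65 = 1.724 m³/s
w_6 = (10.8 − 9.6)/2 = 0.6 m; q_6 = 0.56 × 0.53 × 0.6 = 0.1781 m³/s
Q = Σ qᵢ = 13.43 m³/s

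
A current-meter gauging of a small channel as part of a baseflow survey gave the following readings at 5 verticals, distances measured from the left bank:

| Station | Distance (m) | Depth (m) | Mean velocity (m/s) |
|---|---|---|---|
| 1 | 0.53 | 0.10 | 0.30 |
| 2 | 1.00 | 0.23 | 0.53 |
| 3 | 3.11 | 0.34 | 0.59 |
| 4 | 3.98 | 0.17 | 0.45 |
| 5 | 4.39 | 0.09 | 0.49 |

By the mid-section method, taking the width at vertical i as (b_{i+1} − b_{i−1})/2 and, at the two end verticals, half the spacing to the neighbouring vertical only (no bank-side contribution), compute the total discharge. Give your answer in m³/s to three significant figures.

w_1 = (1.00 − 0.53)/2 = 0.235 m; q_1 = 0.30 × 0.10 × 0.235 = 0.007050 m³/s
w_2 = (3.11 − 0.53)/2 = 1.29 m; q_2 = 0.53 × 0.23 × 1.29 = 0.1573 m³/s
w_3 = (3.98 − 1.00)/2 = 1.49 m; q_3 = 0.59 × 0.34 × 1.49 = 0.2989 m³/s
w_4 = (4.39 − 3.11)/2 = 0.64 m; q_4 = 0.45 × 0.17 × 0.64 = 0.04896 m³/s
w_5 = (4.39 − 3.98)/2 = 0.205 m; q_5 = 0.49 × 0.09 × 0.205 = 0.009041 m³/s
Q = Σ qᵢ = 0.5212 m³/s

0.521 m³/s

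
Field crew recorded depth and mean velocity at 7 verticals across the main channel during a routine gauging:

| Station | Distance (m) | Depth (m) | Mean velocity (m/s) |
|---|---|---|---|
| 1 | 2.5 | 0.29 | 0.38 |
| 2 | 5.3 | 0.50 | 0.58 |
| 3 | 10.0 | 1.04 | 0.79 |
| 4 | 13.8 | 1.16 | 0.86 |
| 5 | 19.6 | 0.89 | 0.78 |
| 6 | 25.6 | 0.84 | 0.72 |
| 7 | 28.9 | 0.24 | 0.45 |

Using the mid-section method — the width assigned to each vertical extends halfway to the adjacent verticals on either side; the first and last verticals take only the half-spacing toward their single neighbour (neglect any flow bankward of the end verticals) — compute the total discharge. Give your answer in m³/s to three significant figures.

16.6 m³/s

w_1 = (5.3 − 2.5)/2 = 1.4 m; q_1 = 0.38 × 0.29 × 1.4 = 0.1543 m³/s
w_2 = (10.0 − 2.5)/2 = 3.75 m; q_2 = 0.58 × 0.50 × 3.75 = 1.088 m³/s
w_3 = (13.8 − 5.3)/2 = 4.25 m; q_3 = 0.79 × 1.04 × 4.25 = 3.492 m³/s
w_4 = (19.6 − 10.0)/2 = 4.8 m; q_4 = 0.86 × 1.16 × 4.8 = 4.788 m³/s
w_5 = (25.6 − 13.8)/2 = 5.9 m; q_5 = 0.78 × 0.89 × 5.9 = 4.096 m³/s
w_6 = (28.9 − 19.6)/2 = 4.65 m; q_6 = 0.72 × 0.84 × 4.65 = 2.812 m³/s
w_7 = (28.9 − 25.6)/2 = 1.65 m; q_7 = 0.45 × 0.24 × 1.65 = 0.1782 m³/s
Q = Σ qᵢ = 16.61 m³/s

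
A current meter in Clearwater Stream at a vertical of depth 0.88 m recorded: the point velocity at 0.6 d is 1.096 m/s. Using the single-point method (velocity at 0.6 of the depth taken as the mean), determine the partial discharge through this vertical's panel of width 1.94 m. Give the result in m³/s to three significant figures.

1.87 m³/s

v̄ = v₀.₆ = 1.096 m/s
q = v̄ × d × w = 1.096 × 0.88 × 1.94 = 1.871 m³/s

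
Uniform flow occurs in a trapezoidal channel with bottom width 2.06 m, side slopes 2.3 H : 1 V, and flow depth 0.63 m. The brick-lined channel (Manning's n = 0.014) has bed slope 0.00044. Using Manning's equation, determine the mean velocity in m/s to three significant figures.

A = (b + z·y)·y = (2.06 + 2.3×0.63)×0.63 = 2.211 m²
P = b + 2y√(1+z²) = 2.06 + 2×0.63×√(1+2.3²) = 5.220 m
R = A/P = 2.211/5.220 = 0.4235 m
Q = (1/n)·A·R^(2/3)·S^(1/2) = (1/0.014) × 2.211 × 0.4235^(2/3) × 0.00044^(1/2) = 1.868 m³/s
V = Q/A = 1.868/2.211 = 0.8449 m/s

0.845 m/s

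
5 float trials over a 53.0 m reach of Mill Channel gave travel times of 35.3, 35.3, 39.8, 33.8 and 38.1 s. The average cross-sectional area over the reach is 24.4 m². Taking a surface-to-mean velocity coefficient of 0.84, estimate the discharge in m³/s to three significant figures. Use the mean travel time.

t̄ = (35.3 + 35.3 + 39.8 + 33.8 + 38.1) / 5 = 36.46 s
v_surface = L / t̄ = 53.0 / 36.46 = 1.454 m/s
v_mean = 0.84 × 1.454 = 1.221 m/s
Q = A × v_mean = 24.4 × 1.221 = 29.79 m³/s

29.8 m³/s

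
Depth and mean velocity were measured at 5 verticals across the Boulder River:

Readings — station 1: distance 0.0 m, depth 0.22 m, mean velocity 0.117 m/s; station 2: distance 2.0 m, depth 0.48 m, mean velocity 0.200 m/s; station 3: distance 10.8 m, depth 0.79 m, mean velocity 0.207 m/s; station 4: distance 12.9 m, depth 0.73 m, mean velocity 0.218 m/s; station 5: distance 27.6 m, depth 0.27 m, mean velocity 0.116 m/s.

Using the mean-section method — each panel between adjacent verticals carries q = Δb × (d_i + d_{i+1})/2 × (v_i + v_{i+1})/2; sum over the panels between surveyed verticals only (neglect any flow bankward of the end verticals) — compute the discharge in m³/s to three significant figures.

Panel 1-2: Δb = 2 m, d̄ = (0.22+0.48)/2 = 0.35, v̄ = (0.117+0.200)/2 = 0.1585 → q = 2×0.35×0.1585 = 0.1110 m³/s
Panel 2-3: Δb = 8.8 m, d̄ = (0.48+0.79)/2 = 0.635, v̄ = (0.200+0.207)/2 = 0.2035 → q = 8.8×0.635×0.2035 = 1.137 m³/s
Panel 3-4: Δb = 2.1 m, d̄ = (0.79+0.73)/2 = 0.76, v̄ = (0.207+0.218)/2 = 0.2125 → q = 2.1×0.76×0.2125 = 0.3392 m³/s
Panel 4-5: Δb = 14.7 m, d̄ = (0.73+0.27)/2 = 0.5, v̄ = (0.218+0.116)/2 = 0.167 → q = 14.7×0.5×0.167 = 1.227 m³/s
Q = Σ q = 2.815 m³/s

2.81 m³/s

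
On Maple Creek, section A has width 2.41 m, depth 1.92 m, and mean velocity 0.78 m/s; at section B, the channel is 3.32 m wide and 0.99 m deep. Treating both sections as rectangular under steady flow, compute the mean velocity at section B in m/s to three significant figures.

Q = A₁V₁ = (2.41×1.92) × 0.78 = 3.609 m³/s
A₂ = 3.32 × 0.99 = 3.287 m²
V₂ = Q/A₂ = 3.609/3.287 = 1.098 m/s

1.10 m/s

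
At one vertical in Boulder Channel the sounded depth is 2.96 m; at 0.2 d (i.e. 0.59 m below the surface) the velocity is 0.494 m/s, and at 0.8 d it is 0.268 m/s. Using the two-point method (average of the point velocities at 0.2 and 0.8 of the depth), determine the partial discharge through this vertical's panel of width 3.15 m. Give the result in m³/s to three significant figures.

3.55 m³/s

v̄ = (0.494 + 0.268) / 2 = 0.3810 m/s
q = v̄ × d × w = 0.3810 × 2.96 × 3.15 = 3.552 m³/s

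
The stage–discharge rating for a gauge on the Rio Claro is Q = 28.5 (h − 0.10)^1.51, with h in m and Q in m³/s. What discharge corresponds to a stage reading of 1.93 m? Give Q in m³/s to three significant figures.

71.0 m³/s

Q = 28.5 × (1.93 − 0.10)^1.51 = 28.5 × 1.83^1.51 = 70.98 m³/s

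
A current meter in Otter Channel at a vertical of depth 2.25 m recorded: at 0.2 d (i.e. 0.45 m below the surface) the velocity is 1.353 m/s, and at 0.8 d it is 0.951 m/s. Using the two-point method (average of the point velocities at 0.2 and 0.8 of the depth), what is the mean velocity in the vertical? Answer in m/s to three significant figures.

v̄ = (1.353 + 0.951) / 2 = 1.152 m/s

1.15 m/s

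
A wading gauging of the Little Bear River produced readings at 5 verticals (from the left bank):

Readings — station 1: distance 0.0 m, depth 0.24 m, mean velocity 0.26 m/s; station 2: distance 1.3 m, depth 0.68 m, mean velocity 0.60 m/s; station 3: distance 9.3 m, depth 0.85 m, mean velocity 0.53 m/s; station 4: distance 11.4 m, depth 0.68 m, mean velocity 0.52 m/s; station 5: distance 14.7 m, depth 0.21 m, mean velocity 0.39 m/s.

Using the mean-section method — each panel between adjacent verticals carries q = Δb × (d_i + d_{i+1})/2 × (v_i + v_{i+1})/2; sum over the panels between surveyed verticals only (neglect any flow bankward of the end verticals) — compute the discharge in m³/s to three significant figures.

5.23 m³/s

Panel 1-2: Δb = 1.3 m, d̄ = (0.24+0.68)/2 = 0.46, v̄ = (0.26+0.60)/2 = 0.43 → q = 1.3×0.46×0.43 = 0.2571 m³/s
Panel 2-3: Δb = 8 m, d̄ = (0.68+0.85)/2 = 0.765, v̄ = (0.60+0.53)/2 = 0.565 → q = 8×0.765×0.565 = 3.458 m³/s
Panel 3-4: Δb = 2.1 m, d̄ = (0.85+0.68)/2 = 0.765, v̄ = (0.53+0.52)/2 = 0.525 → q = 2.1×0.765×0.525 = 0.8434 m³/s
Panel 4-5: Δb = 3.3 m, d̄ = (0.68+0.21)/2 = 0.445, v̄ = (0.52+0.39)/2 = 0.455 → q = 3.3×0.445×0.455 = 0.6682 m³/s
Q = Σ q = 5.227 m³/s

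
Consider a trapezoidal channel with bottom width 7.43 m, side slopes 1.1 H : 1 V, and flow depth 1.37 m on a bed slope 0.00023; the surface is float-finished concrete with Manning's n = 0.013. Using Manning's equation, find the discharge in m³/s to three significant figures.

A = (b + z·y)·y = (7.43 + 1.1×1.37)×1.37 = 12.24 m²
P = b + 2y√(1+z²) = 7.43 + 2×1.37×√(1+1.1²) = 11.50 m
R = A/P = 12.24/11.50 = 1.064 m
Q = (1/n)·A·R^(2/3)·S^(1/2) = (1/0.013) × 12.24 × 1.064^(2/3) × 0.00023^(1/2) = 14.89 m³/s

14.9 m³/s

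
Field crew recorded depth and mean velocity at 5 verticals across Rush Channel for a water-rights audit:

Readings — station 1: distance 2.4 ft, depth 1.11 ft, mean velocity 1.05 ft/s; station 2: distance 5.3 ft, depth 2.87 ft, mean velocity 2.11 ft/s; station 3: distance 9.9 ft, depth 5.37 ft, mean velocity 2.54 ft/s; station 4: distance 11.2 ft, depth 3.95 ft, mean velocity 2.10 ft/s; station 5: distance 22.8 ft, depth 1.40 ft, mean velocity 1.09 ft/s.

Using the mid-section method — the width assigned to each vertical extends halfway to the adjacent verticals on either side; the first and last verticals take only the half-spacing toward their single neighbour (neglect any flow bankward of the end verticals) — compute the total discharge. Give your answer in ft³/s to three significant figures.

w_1 = (5.3 − 2.4)/2 = 1.45 ft; q_1 = 1.05 × 1.11 × 1.45 = 1.690 ft³/s
w_2 = (9.9 − 2.4)/2 = 3.75 ft; q_2 = 2.11 × 2.87 × 3.75 = 22.71 ft³/s
w_3 = (11.2 − 5.3)/2 = 2.95 ft; q_3 = 2.54 × 5.37 × 2.95 = 40.24 ft³/s
w_4 = (22.8 − 9.9)/2 = 6.45 ft; q_4 = 2.10 × 3.95 × 6.45 = 53.50 ft³/s
w_5 = (22.8 − 11.2)/2 = 5.8 ft; q_5 = 1.09 × 1.40 × 5.8 = 8.851 ft³/s
Q = Σ qᵢ = 127.0 ft³/s

127 ft³/s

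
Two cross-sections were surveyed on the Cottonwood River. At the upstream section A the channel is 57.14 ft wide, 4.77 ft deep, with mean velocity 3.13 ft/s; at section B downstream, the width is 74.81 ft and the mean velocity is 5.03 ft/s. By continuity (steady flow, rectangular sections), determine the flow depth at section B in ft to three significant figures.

Q = A₁V₁ = (57.14×4.77) × 3.13 = 853.1 ft³/s
d₂ = Q/(b₂ V₂) = 853.1/(74.81×5.03) = 2.267 ft

2.27 ft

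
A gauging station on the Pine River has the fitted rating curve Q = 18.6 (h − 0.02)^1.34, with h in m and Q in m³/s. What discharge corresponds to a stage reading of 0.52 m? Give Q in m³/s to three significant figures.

7.35 m³/s

Q = 18.6 × (0.52 − 0.02)^1.34 = 18.6 × 0.5^1.34 = 7.347 m³/s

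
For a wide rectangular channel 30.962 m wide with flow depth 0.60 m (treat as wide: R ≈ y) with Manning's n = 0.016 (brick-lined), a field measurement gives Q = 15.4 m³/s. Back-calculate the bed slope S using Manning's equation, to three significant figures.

0.000348

A = b·y = 30.962 × 0.60 = 18.58 m²
Wide channel: R ≈ y = 0.60 m
S = (Q·n / (1·A·R^(2/3)))² = (15.4×0.016 / (1×18.58×0.7114))² = 0.0003476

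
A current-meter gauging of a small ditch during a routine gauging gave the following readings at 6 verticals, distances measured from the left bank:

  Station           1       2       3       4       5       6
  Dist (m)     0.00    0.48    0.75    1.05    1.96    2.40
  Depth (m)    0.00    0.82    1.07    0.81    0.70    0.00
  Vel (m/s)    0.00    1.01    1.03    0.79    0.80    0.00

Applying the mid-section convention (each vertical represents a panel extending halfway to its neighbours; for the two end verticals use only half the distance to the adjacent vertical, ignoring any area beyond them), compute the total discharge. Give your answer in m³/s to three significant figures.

w_2 = (0.75 − 0.00)/2 = 0.375 m; q_2 = 1.01 × 0.82 × 0.375 = 0.3106 m³/s
w_3 = (1.05 − 0.48)/2 = 0.285 m; q_3 = 1.03 × 1.07 × 0.285 = 0.3141 m³/s
w_4 = (1.96 − 0.75)/2 = 0.605 m; q_4 = 0.79 × 0.81 × 0.605 = 0.3871 m³/s
w_5 = (2.40 − 1.05)/2 = 0.675 m; q_5 = 0.80 × 0.70 × 0.675 = 0.3780 m³/s
Stations 1, 6 contribute zero (depth or velocity is 0).
Q = Σ qᵢ = 1.390 m³/s

1.39 m³/s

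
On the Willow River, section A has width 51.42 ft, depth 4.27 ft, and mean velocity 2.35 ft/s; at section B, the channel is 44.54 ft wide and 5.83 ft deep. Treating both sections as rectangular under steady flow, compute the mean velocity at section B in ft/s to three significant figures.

Q = A₁V₁ = (51.42×4.27) × 2.35 = 516.0 ft³/s
A₂ = 44.54 × 5.83 = 259.7 ft²
V₂ = Q/A₂ = 516.0/259.7 = 1.987 ft/s

1.99 ft/s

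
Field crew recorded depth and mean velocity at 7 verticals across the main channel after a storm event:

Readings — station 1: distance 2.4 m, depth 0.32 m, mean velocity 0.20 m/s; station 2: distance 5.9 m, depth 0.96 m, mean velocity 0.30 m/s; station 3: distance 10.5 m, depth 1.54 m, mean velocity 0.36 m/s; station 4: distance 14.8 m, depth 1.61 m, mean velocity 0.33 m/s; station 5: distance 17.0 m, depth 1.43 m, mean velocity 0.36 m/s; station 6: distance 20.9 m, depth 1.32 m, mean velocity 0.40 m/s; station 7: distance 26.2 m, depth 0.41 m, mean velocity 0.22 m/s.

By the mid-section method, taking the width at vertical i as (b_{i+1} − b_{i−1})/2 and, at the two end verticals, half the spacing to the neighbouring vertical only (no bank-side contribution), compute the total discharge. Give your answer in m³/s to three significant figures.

w_1 = (5.9 − 2.4)/2 = 1.75 m; q_1 = 0.20 × 0.32 × 1.75 = 0.1120 m³/s
w_2 = (10.5 − 2.4)/2 = 4.05 m; q_2 = 0.30 × 0.96 × 4.05 = 1.166 m³/s
w_3 = (14.8 − 5.9)/2 = 4.45 m; q_3 = 0.36 × 1.54 × 4.45 = 2.467 m³/s
w_4 = (17.0 − 10.5)/2 = 3.25 m; q_4 = 0.33 × 1.61 × 3.25 = 1.727 m³/s
w_5 = (20.9 − 14.8)/2 = 3.05 m; q_5 = 0.36 × 1.43 × 3.05 = 1.570 m³/s
w_6 = (26.2 − 17.0)/2 = 4.6 m; q_6 = 0.40 × 1.32 × 4.6 = 2.429 m³/s
w_7 = (26.2 − 20.9)/2 = 2.65 m; q_7 = 0.22 × 0.41 × 2.65 = 0.2390 m³/s
Q = Σ qᵢ = 9.710 m³/s

9.71 m³/s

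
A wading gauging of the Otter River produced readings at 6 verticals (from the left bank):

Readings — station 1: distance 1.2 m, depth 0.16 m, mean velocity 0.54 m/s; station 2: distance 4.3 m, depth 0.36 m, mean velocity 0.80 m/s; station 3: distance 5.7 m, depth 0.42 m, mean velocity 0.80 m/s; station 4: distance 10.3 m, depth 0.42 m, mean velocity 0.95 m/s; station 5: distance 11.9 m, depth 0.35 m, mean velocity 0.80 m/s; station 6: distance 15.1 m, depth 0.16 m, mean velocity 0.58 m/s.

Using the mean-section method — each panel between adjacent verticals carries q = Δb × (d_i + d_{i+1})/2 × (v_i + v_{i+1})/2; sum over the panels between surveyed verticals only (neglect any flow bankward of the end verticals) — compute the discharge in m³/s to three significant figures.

Panel 1-2: Δb = 3.1 m, d̄ = (0.16+0.36)/2 = 0.26, v̄ = (0.54+0.80)/2 = 0.67 → q = 3.1×0.26×0.67 = 0.5400 m³/s
Panel 2-3: Δb = 1.4 m, d̄ = (0.36+0.42)/2 = 0.39, v̄ = (0.80+0.80)/2 = 0.8 → q = 1.4×0.39×0.8 = 0.4368 m³/s
Panel 3-4: Δb = 4.6 m, d̄ = (0.42+0.42)/2 = 0.42, v̄ = (0.80+0.95)/2 = 0.875 → q = 4.6×0.42×0.875 = 1.691 m³/s
Panel 4-5: Δb = 1.6 m, d̄ = (0.42+0.35)/2 = 0.385, v̄ = (0.95+0.80)/2 = 0.875 → q = 1.6×0.385×0.875 = 0.5390 m³/s
Panel 5-6: Δb = 3.2 m, d̄ = (0.35+0.16)/2 = 0.255, v̄ = (0.80+0.58)/2 = 0.69 → q = 3.2×0.255×0.69 = 0.5630 m³/s
Q = Σ q = 3.769 m³/s

3.77 m³/s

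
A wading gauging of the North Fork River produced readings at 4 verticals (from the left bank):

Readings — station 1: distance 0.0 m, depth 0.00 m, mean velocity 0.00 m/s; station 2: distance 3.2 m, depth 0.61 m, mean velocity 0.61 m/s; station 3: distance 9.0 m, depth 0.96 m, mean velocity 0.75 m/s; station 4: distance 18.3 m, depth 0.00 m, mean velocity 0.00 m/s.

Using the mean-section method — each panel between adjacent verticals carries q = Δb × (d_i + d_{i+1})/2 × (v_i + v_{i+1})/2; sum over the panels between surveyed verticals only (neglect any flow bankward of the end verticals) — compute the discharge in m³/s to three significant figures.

5.07 m³/s

Panel 1-2: Δb = 3.2 m, d̄ = (0.00+0.61)/2 = 0.305, v̄ = (0.00+0.61)/2 = 0.305 → q = 3.2×0.305×0.305 = 0.2977 m³/s
Panel 2-3: Δb = 5.8 m, d̄ = (0.61+0.96)/2 = 0.785, v̄ = (0.61+0.75)/2 = 0.68 → q = 5.8×0.785×0.68 = 3.096 m³/s
Panel 3-4: Δb = 9.3 m, d̄ = (0.96+0.00)/2 = 0.48, v̄ = (0.75+0.00)/2 = 0.375 → q = 9.3×0.48×0.375 = 1.674 m³/s
Q = Σ q = 5.068 m³/s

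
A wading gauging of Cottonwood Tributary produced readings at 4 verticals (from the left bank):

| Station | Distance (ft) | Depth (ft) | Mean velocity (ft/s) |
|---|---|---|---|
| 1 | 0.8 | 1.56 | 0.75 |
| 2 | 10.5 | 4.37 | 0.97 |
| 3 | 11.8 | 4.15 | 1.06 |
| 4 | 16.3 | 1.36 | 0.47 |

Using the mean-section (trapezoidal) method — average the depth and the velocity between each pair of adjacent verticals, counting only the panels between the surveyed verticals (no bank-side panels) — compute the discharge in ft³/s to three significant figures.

Panel 1-2: Δb = 9.7 ft, d̄ = (1.56+4.37)/2 = 2.965, v̄ = (0.75+0.97)/2 = 0.86 → q = 9.7×2.965×0.86 = 24.73 ft³/s
Panel 2-3: Δb = 1.3 ft, d̄ = (4.37+4.15)/2 = 4.26, v̄ = (0.97+1.06)/2 = 1.015 → q = 1.3×4.26×1.015 = 5.621 ft³/s
Panel 3-4: Δb = 4.5 ft, d̄ = (4.15+1.36)/2 = 2.755, v̄ = (1.06+0.47)/2 = 0.765 → q = 4.5×2.755×0.765 = 9.484 ft³/s
Q = Σ q = 39.84 ft³/s

39.8 ft³/s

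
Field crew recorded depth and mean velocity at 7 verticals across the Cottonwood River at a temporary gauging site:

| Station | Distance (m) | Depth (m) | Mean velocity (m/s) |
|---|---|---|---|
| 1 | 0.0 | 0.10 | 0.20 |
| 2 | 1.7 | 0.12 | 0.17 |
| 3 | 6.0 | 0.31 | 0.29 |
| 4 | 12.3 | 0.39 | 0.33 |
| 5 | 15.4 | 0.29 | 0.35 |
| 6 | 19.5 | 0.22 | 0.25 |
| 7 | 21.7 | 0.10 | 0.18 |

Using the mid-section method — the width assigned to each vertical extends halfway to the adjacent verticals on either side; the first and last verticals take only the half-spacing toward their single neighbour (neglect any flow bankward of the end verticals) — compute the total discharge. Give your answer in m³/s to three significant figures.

w_1 = (1.7 − 0.0)/2 = 0.85 m; q_1 = 0.20 × 0.10 × 0.85 = 0.01700 m³/s
w_2 = (6.0 − 0.0)/2 = 3 m; q_2 = 0.17 × 0.12 × 3 = 0.06120 m³/s
w_3 = (12.3 − 1.7)/2 = 5.3 m; q_3 = 0.29 × 0.31 × 5.3 = 0.4765 m³/s
w_4 = (15.4 − 6.0)/2 = 4.7 m; q_4 = 0.33 × 0.39 × 4.7 = 0.6049 m³/s
w_5 = (19.5 − 12.3)/2 = 3.6 m; q_5 = 0.35 × 0.29 × 3.6 = 0.3654 m³/s
w_6 = (21.7 − 15.4)/2 = 3.15 m; q_6 = 0.25 × 0.22 × 3.15 = 0.1733 m³/s
w_7 = (21.7 − 19.5)/2 = 1.1 m; q_7 = 0.18 × 0.10 × 1.1 = 0.01980 m³/s
Q = Σ qᵢ = 1.718 m³/s

1.72 m³/s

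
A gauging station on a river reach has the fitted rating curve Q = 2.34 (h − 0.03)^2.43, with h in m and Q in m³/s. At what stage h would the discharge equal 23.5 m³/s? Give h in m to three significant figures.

2.61 m

h − h₀ = (Q/C)^(1/b) = (23.5/2.34)^(1/2.43) = 2.584 m
h = 0.03 + 2.584 = 2.614 m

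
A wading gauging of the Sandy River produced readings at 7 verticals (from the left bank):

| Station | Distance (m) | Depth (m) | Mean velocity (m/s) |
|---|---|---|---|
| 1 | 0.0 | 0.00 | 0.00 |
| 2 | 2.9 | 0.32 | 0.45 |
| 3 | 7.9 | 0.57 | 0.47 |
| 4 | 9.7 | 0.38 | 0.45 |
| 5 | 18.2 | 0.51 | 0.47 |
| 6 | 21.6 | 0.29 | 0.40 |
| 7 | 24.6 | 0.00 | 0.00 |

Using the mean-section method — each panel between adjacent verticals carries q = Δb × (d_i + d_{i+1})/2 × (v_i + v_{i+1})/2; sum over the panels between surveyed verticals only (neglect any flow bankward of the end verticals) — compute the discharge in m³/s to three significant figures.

Panel 1-2: Δb = 2.9 m, d̄ = (0.00+0.32)/2 = 0.16, v̄ = (0.00+0.45)/2 = 0.225 → q = 2.9×0.16×0.225 = 0.1044 m³/s
Panel 2-3: Δb = 5 m, d̄ = (0.32+0.57)/2 = 0.445, v̄ = (0.45+0.47)/2 = 0.46 → q = 5×0.445×0.46 = 1.024 m³/s
Panel 3-4: Δb = 1.8 m, d̄ = (0.57+0.38)/2 = 0.475, v̄ = (0.47+0.45)/2 = 0.46 → q = 1.8×0.475×0.46 = 0.3933 m³/s
Panel 4-5: Δb = 8.5 m, d̄ = (0.38+0.51)/2 = 0.445, v̄ = (0.45+0.47)/2 = 0.46 → q = 8.5×0.445×0.46 = 1.740 m³/s
Panel 5-6: Δb = 3.4 m, d̄ = (0.51+0.29)/2 = 0.4, v̄ = (0.47+0.40)/2 = 0.435 → q = 3.4×0.4×0.435 = 0.5916 m³/s
Panel 6-7: Δb = 3 m, d̄ = (0.29+0.00)/2 = 0.145, v̄ = (0.40+0.00)/2 = 0.2 → q = 3×0.145×0.2 = 0.08700 m³/s
Q = Σ q = 3.940 m³/s

3.94 m³/s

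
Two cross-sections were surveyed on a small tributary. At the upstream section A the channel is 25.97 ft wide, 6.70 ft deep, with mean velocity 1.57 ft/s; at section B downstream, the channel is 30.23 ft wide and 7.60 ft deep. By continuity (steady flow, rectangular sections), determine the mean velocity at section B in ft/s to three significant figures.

Q = A₁V₁ = (25.97×6.70) × 1.57 = 273.2 ft³/s
A₂ = 30.23 × 7.60 = 229.7 ft²
V₂ = Q/A₂ = 273.2/229.7 = 1.189 ft/s

1.19 ft/s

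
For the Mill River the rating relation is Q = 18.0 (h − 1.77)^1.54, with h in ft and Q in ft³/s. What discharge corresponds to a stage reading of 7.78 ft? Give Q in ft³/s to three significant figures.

Q = 18.0 × (7.78 − 1.77)^1.54 = 18.0 × 6.01^1.54 = 284.9 ft³/s

285 ft³/s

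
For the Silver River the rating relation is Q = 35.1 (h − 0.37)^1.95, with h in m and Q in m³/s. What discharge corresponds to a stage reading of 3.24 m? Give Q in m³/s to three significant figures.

274 m³/s

Q = 35.1 × (3.24 − 0.37)^1.95 = 35.1 × 2.87^1.95 = 274.3 m³/s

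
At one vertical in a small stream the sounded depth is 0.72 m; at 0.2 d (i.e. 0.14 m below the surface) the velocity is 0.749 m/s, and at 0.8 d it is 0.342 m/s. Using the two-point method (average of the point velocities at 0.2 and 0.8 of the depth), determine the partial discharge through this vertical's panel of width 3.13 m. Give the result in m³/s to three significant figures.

1.23 m³/s

v̄ = (0.749 + 0.342) / 2 = 0.5455 m/s
q = v̄ × d × w = 0.5455 × 0.72 × 3.13 = 1.229 m³/s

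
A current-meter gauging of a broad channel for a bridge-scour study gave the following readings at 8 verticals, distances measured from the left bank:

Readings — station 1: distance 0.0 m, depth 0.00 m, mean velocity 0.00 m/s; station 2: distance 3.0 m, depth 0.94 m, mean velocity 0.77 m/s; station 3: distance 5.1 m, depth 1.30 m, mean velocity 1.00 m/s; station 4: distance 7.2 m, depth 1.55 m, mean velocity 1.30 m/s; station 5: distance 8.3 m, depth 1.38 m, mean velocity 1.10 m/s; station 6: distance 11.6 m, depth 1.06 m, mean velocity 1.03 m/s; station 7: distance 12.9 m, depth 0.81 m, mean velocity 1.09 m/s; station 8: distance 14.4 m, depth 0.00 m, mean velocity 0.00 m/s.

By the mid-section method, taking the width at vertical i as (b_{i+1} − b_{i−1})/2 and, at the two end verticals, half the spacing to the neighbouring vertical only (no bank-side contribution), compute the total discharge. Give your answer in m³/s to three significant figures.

w_2 = (5.1 − 0.0)/2 = 2.55 m; q_2 = 0.77 × 0.94 × 2.55 = 1.846 m³/s
w_3 = (7.2 − 3.0)/2 = 2.1 m; q_3 = 1.00 × 1.30 × 2.1 = 2.730 m³/s
w_4 = (8.3 − 5.1)/2 = 1.6 m; q_4 = 1.30 × 1.55 × 1.6 = 3.224 m³/s
w_5 = (11.6 − 7.2)/2 = 2.2 m; q_5 = 1.10 × 1.38 × 2.2 = 3.340 m³/s
w_6 = (12.9 − 8.3)/2 = 2.3 m; q_6 = 1.03 × 1.06 × 2.3 = 2.511 m³/s
w_7 = (14.4 − 11.6)/2 = 1.4 m; q_7 = 1.09 × 0.81 × 1.4 = 1.236 m³/s
Stations 1, 8 contribute zero (depth or velocity is 0).
Q = Σ qᵢ = 14.89 m³/s

14.9 m³/s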